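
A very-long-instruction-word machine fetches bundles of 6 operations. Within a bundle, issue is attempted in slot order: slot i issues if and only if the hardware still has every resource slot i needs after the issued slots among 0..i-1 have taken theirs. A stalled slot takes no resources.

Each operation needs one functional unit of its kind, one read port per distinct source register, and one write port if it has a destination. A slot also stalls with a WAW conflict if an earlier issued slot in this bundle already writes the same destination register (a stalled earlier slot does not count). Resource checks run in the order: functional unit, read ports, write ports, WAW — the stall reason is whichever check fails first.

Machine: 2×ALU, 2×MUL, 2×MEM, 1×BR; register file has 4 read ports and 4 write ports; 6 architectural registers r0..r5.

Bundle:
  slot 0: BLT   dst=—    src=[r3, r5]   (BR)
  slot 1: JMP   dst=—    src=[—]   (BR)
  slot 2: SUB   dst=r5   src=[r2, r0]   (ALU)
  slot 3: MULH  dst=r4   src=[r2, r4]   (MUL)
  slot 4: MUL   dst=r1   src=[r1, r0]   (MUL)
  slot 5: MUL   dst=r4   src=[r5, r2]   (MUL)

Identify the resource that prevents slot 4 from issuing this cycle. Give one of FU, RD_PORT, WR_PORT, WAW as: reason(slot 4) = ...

[0] BR needs rd=2 wr=0: ok; after: ALU=2 MUL=2 MEM=2 BR=0, R=2, W=4
[1] BR needs rd=0 wr=0: FU; after: ALU=2 MUL=2 MEM=2 BR=0, R=2, W=4
[2] ALU needs rd=2 wr=1: ok; after: ALU=1 MUL=2 MEM=2 BR=0, R=0, W=3
[3] MUL needs rd=2 wr=1: RD_PORT; after: ALU=1 MUL=2 MEM=2 BR=0, R=0, W=3
[4] MUL needs rd=2 wr=1: RD_PORT; after: ALU=1 MUL=2 MEM=2 BR=0, R=0, W=3
[5] MUL needs rd=2 wr=1: RD_PORT; after: ALU=1 MUL=2 MEM=2 BR=0, R=0, W=3

reason(slot 4) = RD_PORT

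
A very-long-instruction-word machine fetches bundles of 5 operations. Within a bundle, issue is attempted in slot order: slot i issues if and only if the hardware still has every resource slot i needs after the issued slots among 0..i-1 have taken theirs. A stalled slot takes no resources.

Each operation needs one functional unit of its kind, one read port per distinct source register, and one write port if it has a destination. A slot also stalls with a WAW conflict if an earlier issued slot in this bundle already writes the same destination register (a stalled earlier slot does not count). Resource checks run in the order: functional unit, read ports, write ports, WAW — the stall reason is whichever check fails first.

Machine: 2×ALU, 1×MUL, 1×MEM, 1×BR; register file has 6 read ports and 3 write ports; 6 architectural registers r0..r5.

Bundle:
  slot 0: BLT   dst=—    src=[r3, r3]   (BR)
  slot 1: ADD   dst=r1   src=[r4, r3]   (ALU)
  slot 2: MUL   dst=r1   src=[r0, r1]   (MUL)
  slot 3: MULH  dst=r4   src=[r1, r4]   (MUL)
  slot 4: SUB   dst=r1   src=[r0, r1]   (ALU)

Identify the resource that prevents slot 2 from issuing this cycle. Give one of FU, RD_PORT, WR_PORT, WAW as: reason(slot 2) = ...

reason(slot 2) = WAW

#0 BR src=r3,r3 dispatched  <A:2 Mu:1 Ld:1 B:0 rd:5 wr:3>
#1 ALU src=r4,r3 dispatched  <A:1 Mu:1 Ld:1 B:0 rd:3 wr:2>
#2 MUL src=r0,r1 held:WAW  <A:1 Mu:1 Ld:1 B:0 rd:3 wr:2>
#3 MUL src=r1,r4 dispatched  <A:1 Mu:0 Ld:1 B:0 rd:1 wr:1>
#4 ALU src=r0,r1 held:RD_PORT  <A:1 Mu:0 Ld:1 B:0 rd:1 wr:1>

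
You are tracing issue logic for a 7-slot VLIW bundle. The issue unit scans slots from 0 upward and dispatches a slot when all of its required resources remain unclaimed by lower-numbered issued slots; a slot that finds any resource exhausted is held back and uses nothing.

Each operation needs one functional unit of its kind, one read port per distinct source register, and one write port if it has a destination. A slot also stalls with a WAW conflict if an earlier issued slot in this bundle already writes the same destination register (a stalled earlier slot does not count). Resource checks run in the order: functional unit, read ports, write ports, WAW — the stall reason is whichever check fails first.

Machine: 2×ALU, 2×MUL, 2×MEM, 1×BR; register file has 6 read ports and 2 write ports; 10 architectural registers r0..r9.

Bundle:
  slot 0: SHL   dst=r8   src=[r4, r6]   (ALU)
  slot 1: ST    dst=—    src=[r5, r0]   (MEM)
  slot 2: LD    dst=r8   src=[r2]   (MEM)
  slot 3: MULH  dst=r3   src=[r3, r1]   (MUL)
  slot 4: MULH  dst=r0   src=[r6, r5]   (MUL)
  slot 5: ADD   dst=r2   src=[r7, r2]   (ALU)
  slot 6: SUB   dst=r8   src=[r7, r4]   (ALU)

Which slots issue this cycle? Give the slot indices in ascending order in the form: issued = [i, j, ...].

issued = [0, 1, 3]

  0. ALU→r8 ⇒ go  {1A/2Mu/2Ld/1B | 4r 1w}
  1. MEM ⇒ go  {1A/2Mu/1Ld/1B | 2r 1w}
  2. MEM→r8 ⇒ no(WAW)  {1A/2Mu/1Ld/1B | 2r 1w}
  3. MUL→r3 ⇒ go  {1A/1Mu/1Ld/1B | 0r 0w}
  4. MUL→r0 ⇒ no(RD_PORT)  {1A/1Mu/1Ld/1B | 0r 0w}
  5. ALU→r2 ⇒ no(RD_PORT)  {1A/1Mu/1Ld/1B | 0r 0w}
  6. ALU→r8 ⇒ no(RD_PORT)  {1A/1Mu/1Ld/1B | 0r 0w}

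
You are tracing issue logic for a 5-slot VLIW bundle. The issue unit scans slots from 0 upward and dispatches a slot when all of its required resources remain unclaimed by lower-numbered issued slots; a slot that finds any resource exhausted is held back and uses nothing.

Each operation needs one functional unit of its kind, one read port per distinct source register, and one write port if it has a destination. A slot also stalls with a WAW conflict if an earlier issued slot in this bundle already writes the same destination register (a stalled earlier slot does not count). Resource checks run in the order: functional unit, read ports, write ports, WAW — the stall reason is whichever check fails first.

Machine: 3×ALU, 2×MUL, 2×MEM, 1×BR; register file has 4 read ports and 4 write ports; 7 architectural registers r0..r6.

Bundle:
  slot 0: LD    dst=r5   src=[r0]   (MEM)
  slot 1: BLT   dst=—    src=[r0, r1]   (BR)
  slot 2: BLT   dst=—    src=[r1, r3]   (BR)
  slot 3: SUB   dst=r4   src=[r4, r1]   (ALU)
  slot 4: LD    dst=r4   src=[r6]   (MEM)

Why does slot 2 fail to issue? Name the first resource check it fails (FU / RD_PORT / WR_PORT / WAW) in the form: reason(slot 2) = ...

#0 MEM src=r0 dispatched  <A:3 Mu:2 Ld:1 B:1 rd:3 wr:3>
#1 BR src=r0,r1 dispatched  <A:3 Mu:2 Ld:1 B:0 rd:1 wr:3>
#2 BR src=r1,r3 held:FU  <A:3 Mu:2 Ld:1 B:0 rd:1 wr:3>
#3 ALU src=r4,r1 held:RD_PORT  <A:3 Mu:2 Ld:1 B:0 rd:1 wr:3>
#4 MEM src=r6 dispatched  <A:3 Mu:2 Ld:0 B:0 rd:0 wr:2>

reason(slot 2) = FU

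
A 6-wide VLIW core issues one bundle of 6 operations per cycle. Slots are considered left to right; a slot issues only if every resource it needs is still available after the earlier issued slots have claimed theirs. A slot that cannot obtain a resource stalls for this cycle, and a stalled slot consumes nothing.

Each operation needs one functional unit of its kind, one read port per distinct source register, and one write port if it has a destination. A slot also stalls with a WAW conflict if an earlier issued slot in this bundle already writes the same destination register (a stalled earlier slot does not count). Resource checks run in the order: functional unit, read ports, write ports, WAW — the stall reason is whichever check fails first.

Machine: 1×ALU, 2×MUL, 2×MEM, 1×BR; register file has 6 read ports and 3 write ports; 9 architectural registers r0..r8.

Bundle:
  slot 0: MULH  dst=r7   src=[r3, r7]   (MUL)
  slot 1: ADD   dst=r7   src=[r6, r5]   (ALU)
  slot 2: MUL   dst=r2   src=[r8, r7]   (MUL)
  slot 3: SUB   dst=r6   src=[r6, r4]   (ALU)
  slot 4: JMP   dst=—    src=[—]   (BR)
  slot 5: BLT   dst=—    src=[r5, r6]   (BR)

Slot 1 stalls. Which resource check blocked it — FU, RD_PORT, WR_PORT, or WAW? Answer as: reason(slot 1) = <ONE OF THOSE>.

reason(slot 1) = WAW

[0] MUL needs rd=2 wr=1: ok; after: ALU=1 MUL=1 MEM=2 BR=1, R=4, W=2
[1] ALU needs rd=2 wr=1: WAW; after: ALU=1 MUL=1 MEM=2 BR=1, R=4, W=2
[2] MUL needs rd=2 wr=1: ok; after: ALU=1 MUL=0 MEM=2 BR=1, R=2, W=1
[3] ALU needs rd=2 wr=1: ok; after: ALU=0 MUL=0 MEM=2 BR=1, R=0, W=0
[4] BR needs rd=0 wr=0: ok; after: ALU=0 MUL=0 MEM=2 BR=0, R=0, W=0
[5] BR needs rd=2 wr=0: FU; after: ALU=0 MUL=0 MEM=2 BR=0, R=0, W=0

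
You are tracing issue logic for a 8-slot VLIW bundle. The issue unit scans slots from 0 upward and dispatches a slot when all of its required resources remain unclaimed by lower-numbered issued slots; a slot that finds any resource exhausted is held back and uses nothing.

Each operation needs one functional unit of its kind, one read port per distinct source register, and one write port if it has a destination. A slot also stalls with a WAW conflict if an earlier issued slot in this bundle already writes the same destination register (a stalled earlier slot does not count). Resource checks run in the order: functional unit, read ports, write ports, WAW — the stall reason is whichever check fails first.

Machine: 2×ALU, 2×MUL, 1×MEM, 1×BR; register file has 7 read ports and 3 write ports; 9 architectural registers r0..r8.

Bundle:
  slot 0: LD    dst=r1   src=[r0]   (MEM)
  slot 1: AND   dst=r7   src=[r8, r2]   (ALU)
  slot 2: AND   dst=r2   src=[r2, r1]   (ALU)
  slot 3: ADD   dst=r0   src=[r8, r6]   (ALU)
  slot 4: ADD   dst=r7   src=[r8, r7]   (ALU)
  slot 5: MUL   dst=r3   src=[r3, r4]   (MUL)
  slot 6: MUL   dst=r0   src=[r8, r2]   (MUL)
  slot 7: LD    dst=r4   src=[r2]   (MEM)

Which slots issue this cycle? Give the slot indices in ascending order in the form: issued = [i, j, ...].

issued = [0, 1, 2]

[0] MEM needs rd=1 wr=1: ok; after: ALU=2 MUL=2 MEM=0 BR=1, R=6, W=2
[1] ALU needs rd=2 wr=1: ok; after: ALU=1 MUL=2 MEM=0 BR=1, R=4, W=1
[2] ALU needs rd=2 wr=1: ok; after: ALU=0 MUL=2 MEM=0 BR=1, R=2, W=0
[3] ALU needs rd=2 wr=1: FU; after: ALU=0 MUL=2 MEM=0 BR=1, R=2, W=0
[4] ALU needs rd=2 wr=1: FU; after: ALU=0 MUL=2 MEM=0 BR=1, R=2, W=0
[5] MUL needs rd=2 wr=1: WR_PORT; after: ALU=0 MUL=2 MEM=0 BR=1, R=2, W=0
[6] MUL needs rd=2 wr=1: WR_PORT; after: ALU=0 MUL=2 MEM=0 BR=1, R=2, W=0
[7] MEM needs rd=1 wr=1: FU; after: ALU=0 MUL=2 MEM=0 BR=1, R=2, W=0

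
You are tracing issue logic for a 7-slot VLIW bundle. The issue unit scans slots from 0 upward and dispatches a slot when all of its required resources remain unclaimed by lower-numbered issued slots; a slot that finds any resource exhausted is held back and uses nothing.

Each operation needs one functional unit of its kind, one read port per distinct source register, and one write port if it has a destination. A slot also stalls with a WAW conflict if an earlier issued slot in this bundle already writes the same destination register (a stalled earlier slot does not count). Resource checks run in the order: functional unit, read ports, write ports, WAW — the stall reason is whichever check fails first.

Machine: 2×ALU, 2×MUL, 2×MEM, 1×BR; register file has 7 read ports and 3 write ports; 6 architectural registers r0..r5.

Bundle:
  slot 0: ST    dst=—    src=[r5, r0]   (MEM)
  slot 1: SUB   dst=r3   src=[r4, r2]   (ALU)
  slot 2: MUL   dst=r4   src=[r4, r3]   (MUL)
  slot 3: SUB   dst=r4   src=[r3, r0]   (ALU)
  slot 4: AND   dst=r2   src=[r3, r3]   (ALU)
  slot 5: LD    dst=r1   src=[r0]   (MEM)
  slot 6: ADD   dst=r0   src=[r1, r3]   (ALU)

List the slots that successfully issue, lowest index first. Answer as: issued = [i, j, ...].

#0 MEM src=r5,r0 dispatched  <A:2 Mu:2 Ld:1 B:1 rd:5 wr:3>
#1 ALU src=r4,r2 dispatched  <A:1 Mu:2 Ld:1 B:1 rd:3 wr:2>
#2 MUL src=r4,r3 dispatched  <A:1 Mu:1 Ld:1 B:1 rd:1 wr:1>
#3 ALU src=r3,r0 held:RD_PORT  <A:1 Mu:1 Ld:1 B:1 rd:1 wr:1>
#4 ALU src=r3,r3 dispatched  <A:0 Mu:1 Ld:1 B:1 rd:0 wr:0>
#5 MEM src=r0 held:RD_PORT  <A:0 Mu:1 Ld:1 B:1 rd:0 wr:0>
#6 ALU src=r1,r3 held:FU  <A:0 Mu:1 Ld:1 B:1 rd:0 wr:0>

issued = [0, 1, 2, 4]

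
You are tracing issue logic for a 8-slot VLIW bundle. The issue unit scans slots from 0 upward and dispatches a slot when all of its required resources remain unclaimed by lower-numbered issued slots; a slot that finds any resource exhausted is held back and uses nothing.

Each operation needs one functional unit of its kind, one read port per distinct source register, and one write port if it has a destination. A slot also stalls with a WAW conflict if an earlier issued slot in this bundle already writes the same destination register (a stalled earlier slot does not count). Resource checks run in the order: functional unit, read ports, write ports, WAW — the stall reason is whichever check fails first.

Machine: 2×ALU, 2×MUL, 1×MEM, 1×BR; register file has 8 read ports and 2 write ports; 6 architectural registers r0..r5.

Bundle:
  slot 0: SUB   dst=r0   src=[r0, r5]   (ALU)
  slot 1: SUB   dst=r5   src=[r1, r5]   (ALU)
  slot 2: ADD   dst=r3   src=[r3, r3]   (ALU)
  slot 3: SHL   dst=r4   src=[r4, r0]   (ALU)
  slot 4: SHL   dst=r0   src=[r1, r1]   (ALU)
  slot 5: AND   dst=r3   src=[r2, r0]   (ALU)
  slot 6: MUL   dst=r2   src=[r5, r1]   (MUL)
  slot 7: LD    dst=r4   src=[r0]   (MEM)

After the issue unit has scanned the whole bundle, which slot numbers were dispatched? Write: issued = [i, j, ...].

issued = [0, 1]

(0) want 1×ALU +2rd +1wr — yes → AL1|MU2|ME1|BR1|rd6|wr1
(1) want 1×ALU +2rd +1wr — yes → AL0|MU2|ME1|BR1|rd4|wr0
(2) want 1×ALU +1rd +1wr — FU → AL0|MU2|ME1|BR1|rd4|wr0
(3) want 1×ALU +2rd +1wr — FU → AL0|MU2|ME1|BR1|rd4|wr0
(4) want 1×ALU +1rd +1wr — FU → AL0|MU2|ME1|BR1|rd4|wr0
(5) want 1×ALU +2rd +1wr — FU → AL0|MU2|ME1|BR1|rd4|wr0
(6) want 1×MUL +2rd +1wr — WR_PORT → AL0|MU2|ME1|BR1|rd4|wr0
(7) want 1×MEM +1rd +1wr — WR_PORT → AL0|MU2|ME1|BR1|rd4|wr0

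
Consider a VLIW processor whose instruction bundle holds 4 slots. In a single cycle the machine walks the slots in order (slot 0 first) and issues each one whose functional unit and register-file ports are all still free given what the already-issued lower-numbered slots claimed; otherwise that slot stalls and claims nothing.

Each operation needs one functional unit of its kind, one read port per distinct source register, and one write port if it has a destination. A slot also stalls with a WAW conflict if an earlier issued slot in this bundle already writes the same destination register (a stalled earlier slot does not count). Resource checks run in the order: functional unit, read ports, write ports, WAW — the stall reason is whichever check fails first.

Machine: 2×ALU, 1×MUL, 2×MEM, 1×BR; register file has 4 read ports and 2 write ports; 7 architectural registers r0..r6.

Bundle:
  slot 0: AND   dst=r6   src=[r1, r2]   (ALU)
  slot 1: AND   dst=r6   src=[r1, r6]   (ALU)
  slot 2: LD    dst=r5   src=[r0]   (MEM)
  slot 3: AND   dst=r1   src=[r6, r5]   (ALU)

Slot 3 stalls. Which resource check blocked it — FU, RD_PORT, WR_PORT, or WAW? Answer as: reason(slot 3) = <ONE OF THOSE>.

reason(slot 3) = RD_PORT

  0. ALU→r6 ⇒ go  {1A/1Mu/2Ld/1B | 2r 1w}
  1. ALU→r6 ⇒ no(WAW)  {1A/1Mu/2Ld/1B | 2r 1w}
  2. MEM→r5 ⇒ go  {1A/1Mu/1Ld/1B | 1r 0w}
  3. ALU→r1 ⇒ no(RD_PORT)  {1A/1Mu/1Ld/1B | 1r 0w}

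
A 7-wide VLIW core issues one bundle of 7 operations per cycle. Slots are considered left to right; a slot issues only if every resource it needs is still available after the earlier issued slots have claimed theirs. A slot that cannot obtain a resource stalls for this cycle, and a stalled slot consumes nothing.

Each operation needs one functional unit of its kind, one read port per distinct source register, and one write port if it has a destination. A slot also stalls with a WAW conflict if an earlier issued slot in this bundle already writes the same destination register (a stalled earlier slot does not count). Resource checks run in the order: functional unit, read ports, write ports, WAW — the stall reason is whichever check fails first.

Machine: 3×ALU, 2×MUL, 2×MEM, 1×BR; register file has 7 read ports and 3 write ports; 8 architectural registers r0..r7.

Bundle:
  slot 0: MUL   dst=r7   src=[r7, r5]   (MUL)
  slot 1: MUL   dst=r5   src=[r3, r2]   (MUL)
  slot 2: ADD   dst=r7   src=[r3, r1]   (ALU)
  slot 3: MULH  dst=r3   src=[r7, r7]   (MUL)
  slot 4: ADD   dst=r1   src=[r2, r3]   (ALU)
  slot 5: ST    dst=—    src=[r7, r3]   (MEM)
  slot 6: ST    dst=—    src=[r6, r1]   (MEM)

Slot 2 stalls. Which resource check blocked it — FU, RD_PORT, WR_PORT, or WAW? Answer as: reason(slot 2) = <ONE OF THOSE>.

reason(slot 2) = WAW

(0) want 1×MUL +2rd +1wr — yes → AL3|MU1|ME2|BR1|rd5|wr2
(1) want 1×MUL +2rd +1wr — yes → AL3|MU0|ME2|BR1|rd3|wr1
(2) want 1×ALU +2rd +1wr — WAW → AL3|MU0|ME2|BR1|rd3|wr1
(3) want 1×MUL +1rd +1wr — FU → AL3|MU0|ME2|BR1|rd3|wr1
(4) want 1×ALU +2rd +1wr — yes → AL2|MU0|ME2|BR1|rd1|wr0
(5) want 1×MEM +2rd +0wr — RD_PORT → AL2|MU0|ME2|BR1|rd1|wr0
(6) want 1×MEM +2rd +0wr — RD_PORT → AL2|MU0|ME2|BR1|rd1|wr0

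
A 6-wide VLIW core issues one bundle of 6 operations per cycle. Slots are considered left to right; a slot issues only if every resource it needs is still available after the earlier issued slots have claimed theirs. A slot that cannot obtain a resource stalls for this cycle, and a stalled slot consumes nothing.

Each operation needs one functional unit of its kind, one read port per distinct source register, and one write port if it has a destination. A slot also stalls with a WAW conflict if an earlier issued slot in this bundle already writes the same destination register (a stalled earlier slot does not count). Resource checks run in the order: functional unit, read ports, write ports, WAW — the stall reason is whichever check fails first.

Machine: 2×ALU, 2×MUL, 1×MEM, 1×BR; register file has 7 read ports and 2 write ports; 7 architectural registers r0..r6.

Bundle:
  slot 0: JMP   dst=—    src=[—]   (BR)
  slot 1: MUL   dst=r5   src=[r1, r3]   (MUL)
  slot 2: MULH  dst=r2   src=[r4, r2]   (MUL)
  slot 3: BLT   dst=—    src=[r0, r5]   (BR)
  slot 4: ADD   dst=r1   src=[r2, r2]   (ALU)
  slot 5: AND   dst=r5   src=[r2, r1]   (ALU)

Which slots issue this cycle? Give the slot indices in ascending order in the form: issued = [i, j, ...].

issued = [0, 1, 2]

  0. BR ⇒ go  {2A/2Mu/1Ld/0B | 7r 2w}
  1. MUL→r5 ⇒ go  {2A/1Mu/1Ld/0B | 5r 1w}
  2. MUL→r2 ⇒ go  {2A/0Mu/1Ld/0B | 3r 0w}
  3. BR ⇒ no(FU)  {2A/0Mu/1Ld/0B | 3r 0w}
  4. ALU→r1 ⇒ no(WR_PORT)  {2A/0Mu/1Ld/0B | 3r 0w}
  5. ALU→r5 ⇒ no(WR_PORT)  {2A/0Mu/1Ld/0B | 3r 0w}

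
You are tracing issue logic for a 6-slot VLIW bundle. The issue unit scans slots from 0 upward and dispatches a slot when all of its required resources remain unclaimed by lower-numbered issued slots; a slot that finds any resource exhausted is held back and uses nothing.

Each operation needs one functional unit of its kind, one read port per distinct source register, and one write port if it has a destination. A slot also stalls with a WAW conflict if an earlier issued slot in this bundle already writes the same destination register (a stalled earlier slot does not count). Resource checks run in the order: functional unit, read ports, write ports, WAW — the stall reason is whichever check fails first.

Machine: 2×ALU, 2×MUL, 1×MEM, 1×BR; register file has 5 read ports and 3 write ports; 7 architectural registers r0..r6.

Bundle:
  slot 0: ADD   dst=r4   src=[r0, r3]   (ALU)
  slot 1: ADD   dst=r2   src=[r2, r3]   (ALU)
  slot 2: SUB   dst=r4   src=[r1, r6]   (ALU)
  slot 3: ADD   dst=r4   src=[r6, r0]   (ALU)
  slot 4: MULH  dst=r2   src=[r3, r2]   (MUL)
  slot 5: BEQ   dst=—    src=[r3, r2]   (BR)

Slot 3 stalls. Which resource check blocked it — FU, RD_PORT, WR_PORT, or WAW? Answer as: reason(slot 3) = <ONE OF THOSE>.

reason(slot 3) = FU

#0 ALU src=r0,r3 dispatched  <A:1 Mu:2 Ld:1 B:1 rd:3 wr:2>
#1 ALU src=r2,r3 dispatched  <A:0 Mu:2 Ld:1 B:1 rd:1 wr:1>
#2 ALU src=r1,r6 held:FU  <A:0 Mu:2 Ld:1 B:1 rd:1 wr:1>
#3 ALU src=r6,r0 held:FU  <A:0 Mu:2 Ld:1 B:1 rd:1 wr:1>
#4 MUL src=r3,r2 held:RD_PORT  <A:0 Mu:2 Ld:1 B:1 rd:1 wr:1>
#5 BR src=r3,r2 held:RD_PORT  <A:0 Mu:2 Ld:1 B:1 rd:1 wr:1>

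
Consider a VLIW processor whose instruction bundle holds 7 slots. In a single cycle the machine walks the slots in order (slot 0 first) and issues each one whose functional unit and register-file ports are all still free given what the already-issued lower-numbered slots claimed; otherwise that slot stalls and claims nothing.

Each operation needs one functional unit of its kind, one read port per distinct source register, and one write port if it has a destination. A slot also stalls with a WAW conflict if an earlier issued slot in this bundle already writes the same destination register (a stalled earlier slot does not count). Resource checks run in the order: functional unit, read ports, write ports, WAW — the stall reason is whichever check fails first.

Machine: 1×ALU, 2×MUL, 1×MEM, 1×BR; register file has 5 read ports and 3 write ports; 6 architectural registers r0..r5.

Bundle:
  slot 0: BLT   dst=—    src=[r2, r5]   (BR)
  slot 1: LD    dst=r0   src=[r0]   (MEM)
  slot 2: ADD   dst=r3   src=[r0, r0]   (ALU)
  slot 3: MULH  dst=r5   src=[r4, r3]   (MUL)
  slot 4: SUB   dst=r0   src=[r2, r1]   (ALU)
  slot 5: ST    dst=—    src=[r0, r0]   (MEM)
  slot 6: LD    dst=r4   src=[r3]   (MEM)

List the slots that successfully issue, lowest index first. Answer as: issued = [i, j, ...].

issued = [0, 1, 2]

slot 0 (BR): ISSUE — free A1,Mu2,Ld1,B0 rp3 wp3
slot 1 (MEM): ISSUE — free A1,Mu2,Ld0,B0 rp2 wp2
slot 2 (ALU): ISSUE — free A0,Mu2,Ld0,B0 rp1 wp1
slot 3 (MUL): stall RD_PORT — free A0,Mu2,Ld0,B0 rp1 wp1
slot 4 (ALU): stall FU — free A0,Mu2,Ld0,B0 rp1 wp1
slot 5 (MEM): stall FU — free A0,Mu2,Ld0,B0 rp1 wp1
slot 6 (MEM): stall FU — free A0,Mu2,Ld0,B0 rp1 wp1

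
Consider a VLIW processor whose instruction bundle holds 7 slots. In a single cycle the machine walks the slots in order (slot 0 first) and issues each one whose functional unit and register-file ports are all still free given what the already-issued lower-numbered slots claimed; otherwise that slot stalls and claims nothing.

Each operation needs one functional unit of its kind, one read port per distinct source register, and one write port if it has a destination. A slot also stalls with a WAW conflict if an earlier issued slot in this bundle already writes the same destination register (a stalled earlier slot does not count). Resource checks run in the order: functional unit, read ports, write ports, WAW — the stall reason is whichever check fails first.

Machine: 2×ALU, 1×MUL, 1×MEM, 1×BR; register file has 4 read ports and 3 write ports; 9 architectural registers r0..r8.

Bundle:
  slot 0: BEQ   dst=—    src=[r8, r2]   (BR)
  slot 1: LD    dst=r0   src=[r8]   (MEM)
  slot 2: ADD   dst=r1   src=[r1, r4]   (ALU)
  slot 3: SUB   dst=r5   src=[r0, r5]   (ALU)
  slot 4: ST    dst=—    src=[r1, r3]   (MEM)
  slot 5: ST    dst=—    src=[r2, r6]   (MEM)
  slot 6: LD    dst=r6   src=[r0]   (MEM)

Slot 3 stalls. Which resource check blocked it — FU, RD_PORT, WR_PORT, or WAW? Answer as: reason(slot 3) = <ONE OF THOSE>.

reason(slot 3) = RD_PORT

#0 BR src=r8,r2 dispatched  <A:2 Mu:1 Ld:1 B:0 rd:2 wr:3>
#1 MEM src=r8 dispatched  <A:2 Mu:1 Ld:0 B:0 rd:1 wr:2>
#2 ALU src=r1,r4 held:RD_PORT  <A:2 Mu:1 Ld:0 B:0 rd:1 wr:2>
#3 ALU src=r0,r5 held:RD_PORT  <A:2 Mu:1 Ld:0 B:0 rd:1 wr:2>
#4 MEM src=r1,r3 held:FU  <A:2 Mu:1 Ld:0 B:0 rd:1 wr:2>
#5 MEM src=r2,r6 held:FU  <A:2 Mu:1 Ld:0 B:0 rd:1 wr:2>
#6 MEM src=r0 held:FU  <A:2 Mu:1 Ld:0 B:0 rd:1 wr:2>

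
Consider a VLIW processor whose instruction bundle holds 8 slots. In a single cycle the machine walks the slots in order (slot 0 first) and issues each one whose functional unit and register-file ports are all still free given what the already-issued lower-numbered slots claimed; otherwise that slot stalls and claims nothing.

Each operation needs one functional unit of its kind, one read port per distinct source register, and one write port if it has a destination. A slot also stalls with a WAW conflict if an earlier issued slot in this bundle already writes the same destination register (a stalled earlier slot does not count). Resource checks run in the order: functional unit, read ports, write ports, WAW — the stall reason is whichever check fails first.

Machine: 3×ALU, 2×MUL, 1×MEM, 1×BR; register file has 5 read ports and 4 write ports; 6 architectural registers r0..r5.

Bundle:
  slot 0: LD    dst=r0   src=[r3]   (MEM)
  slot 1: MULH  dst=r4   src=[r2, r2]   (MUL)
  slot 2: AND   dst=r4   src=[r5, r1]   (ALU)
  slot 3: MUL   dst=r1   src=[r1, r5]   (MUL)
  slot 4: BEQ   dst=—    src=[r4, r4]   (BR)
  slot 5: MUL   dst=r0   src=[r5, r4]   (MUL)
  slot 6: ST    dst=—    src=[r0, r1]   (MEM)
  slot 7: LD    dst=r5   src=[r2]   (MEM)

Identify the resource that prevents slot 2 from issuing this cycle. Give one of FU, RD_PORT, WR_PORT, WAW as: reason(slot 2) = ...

reason(slot 2) = WAW

(0) want 1×MEM +1rd +1wr — yes → AL3|MU2|ME0|BR1|rd4|wr3
(1) want 1×MUL +1rd +1wr — yes → AL3|MU1|ME0|BR1|rd3|wr2
(2) want 1×ALU +2rd +1wr — WAW → AL3|MU1|ME0|BR1|rd3|wr2
(3) want 1×MUL +2rd +1wr — yes → AL3|MU0|ME0|BR1|rd1|wr1
(4) want 1×BR +1rd +0wr — yes → AL3|MU0|ME0|BR0|rd0|wr1
(5) want 1×MUL +2rd +1wr — FU → AL3|MU0|ME0|BR0|rd0|wr1
(6) want 1×MEM +2rd +0wr — FU → AL3|MU0|ME0|BR0|rd0|wr1
(7) want 1×MEM +1rd +1wr — FU → AL3|MU0|ME0|BR0|rd0|wr1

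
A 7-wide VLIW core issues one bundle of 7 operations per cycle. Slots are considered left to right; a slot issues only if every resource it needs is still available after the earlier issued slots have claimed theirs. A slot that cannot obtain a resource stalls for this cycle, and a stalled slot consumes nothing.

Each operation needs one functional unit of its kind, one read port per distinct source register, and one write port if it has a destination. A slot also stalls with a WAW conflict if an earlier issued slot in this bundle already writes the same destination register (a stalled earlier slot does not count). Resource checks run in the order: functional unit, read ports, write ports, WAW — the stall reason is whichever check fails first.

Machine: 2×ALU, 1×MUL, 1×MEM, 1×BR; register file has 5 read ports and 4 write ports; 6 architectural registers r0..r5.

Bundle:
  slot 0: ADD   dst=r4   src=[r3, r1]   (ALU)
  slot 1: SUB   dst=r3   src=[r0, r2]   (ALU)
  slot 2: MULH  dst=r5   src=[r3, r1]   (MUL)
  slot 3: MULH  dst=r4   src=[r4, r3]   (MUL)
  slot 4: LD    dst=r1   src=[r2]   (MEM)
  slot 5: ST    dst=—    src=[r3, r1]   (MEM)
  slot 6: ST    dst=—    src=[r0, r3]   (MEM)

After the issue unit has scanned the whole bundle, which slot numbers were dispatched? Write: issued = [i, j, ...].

  0. ALU→r4 ⇒ go  {1A/1Mu/1Ld/1B | 3r 3w}
  1. ALU→r3 ⇒ go  {0A/1Mu/1Ld/1B | 1r 2w}
  2. MUL→r5 ⇒ no(RD_PORT)  {0A/1Mu/1Ld/1B | 1r 2w}
  3. MUL→r4 ⇒ no(RD_PORT)  {0A/1Mu/1Ld/1B | 1r 2w}
  4. MEM→r1 ⇒ go  {0A/1Mu/0Ld/1B | 0r 1w}
  5. MEM ⇒ no(FU)  {0A/1Mu/0Ld/1B | 0r 1w}
  6. MEM ⇒ no(FU)  {0A/1Mu/0Ld/1B | 0r 1w}

issued = [0, 1, 4]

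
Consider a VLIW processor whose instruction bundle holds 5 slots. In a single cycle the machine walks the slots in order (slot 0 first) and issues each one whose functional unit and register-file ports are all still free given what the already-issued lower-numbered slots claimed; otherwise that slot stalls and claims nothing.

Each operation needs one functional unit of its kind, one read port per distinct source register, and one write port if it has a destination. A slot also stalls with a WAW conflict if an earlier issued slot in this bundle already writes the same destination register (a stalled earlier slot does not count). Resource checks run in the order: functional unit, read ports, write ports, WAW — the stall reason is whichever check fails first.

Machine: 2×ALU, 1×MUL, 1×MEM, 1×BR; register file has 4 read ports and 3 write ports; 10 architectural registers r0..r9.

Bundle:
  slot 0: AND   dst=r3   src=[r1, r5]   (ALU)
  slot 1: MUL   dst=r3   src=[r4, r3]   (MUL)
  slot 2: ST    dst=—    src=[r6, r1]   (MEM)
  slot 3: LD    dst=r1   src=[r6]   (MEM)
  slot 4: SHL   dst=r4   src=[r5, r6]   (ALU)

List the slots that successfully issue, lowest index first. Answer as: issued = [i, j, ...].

issued = [0, 2]

#0 ALU src=r1,r5 dispatched  <A:1 Mu:1 Ld:1 B:1 rd:2 wr:2>
#1 MUL src=r4,r3 held:WAW  <A:1 Mu:1 Ld:1 B:1 rd:2 wr:2>
#2 MEM src=r6,r1 dispatched  <A:1 Mu:1 Ld:0 B:1 rd:0 wr:2>
#3 MEM src=r6 held:FU  <A:1 Mu:1 Ld:0 B:1 rd:0 wr:2>
#4 ALU src=r5,r6 held:RD_PORT  <A:1 Mu:1 Ld:0 B:1 rd:0 wr:2>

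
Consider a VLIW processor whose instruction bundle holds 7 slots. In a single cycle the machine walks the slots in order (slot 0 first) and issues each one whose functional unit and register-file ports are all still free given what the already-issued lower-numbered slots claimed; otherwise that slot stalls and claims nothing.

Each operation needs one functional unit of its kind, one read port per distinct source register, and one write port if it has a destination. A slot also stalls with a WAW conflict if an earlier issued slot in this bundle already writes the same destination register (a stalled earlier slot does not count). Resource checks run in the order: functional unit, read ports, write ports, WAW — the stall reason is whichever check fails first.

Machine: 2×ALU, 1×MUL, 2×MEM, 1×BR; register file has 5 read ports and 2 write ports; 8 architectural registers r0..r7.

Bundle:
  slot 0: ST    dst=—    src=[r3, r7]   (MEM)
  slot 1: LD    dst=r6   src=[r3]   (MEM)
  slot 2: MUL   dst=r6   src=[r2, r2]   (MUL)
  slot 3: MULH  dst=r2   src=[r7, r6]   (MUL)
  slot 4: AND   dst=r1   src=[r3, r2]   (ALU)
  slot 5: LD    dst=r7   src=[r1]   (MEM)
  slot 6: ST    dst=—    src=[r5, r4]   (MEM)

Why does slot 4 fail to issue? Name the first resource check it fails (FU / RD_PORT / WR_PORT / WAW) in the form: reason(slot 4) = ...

slot 0 (MEM): ISSUE — free A2,Mu1,Ld1,B1 rp3 wp2
slot 1 (MEM): ISSUE — free A2,Mu1,Ld0,B1 rp2 wp1
slot 2 (MUL): stall WAW — free A2,Mu1,Ld0,B1 rp2 wp1
slot 3 (MUL): ISSUE — free A2,Mu0,Ld0,B1 rp0 wp0
slot 4 (ALU): stall RD_PORT — free A2,Mu0,Ld0,B1 rp0 wp0
slot 5 (MEM): stall FU — free A2,Mu0,Ld0,B1 rp0 wp0
slot 6 (MEM): stall FU — free A2,Mu0,Ld0,B1 rp0 wp0

reason(slot 4) = RD_PORT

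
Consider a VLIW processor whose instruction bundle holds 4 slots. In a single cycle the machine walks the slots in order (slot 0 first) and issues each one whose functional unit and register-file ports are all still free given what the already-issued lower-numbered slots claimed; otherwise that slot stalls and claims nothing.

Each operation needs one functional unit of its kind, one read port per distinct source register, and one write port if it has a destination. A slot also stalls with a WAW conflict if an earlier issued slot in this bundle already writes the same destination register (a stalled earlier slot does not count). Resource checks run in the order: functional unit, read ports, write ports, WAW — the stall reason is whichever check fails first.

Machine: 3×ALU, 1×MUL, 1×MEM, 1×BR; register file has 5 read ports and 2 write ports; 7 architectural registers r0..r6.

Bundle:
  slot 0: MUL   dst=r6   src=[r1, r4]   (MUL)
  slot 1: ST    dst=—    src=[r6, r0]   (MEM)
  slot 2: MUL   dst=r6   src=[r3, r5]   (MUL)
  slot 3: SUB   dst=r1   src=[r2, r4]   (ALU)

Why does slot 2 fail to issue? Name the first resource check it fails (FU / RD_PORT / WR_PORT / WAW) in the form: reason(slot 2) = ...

(0) want 1×MUL +2rd +1wr — yes → AL3|MU0|ME1|BR1|rd3|wr1
(1) want 1×MEM +2rd +0wr — yes → AL3|MU0|ME0|BR1|rd1|wr1
(2) want 1×MUL +2rd +1wr — FU → AL3|MU0|ME0|BR1|rd1|wr1
(3) want 1×ALU +2rd +1wr — RD_PORT → AL3|MU0|ME0|BR1|rd1|wr1

reason(slot 2) = FU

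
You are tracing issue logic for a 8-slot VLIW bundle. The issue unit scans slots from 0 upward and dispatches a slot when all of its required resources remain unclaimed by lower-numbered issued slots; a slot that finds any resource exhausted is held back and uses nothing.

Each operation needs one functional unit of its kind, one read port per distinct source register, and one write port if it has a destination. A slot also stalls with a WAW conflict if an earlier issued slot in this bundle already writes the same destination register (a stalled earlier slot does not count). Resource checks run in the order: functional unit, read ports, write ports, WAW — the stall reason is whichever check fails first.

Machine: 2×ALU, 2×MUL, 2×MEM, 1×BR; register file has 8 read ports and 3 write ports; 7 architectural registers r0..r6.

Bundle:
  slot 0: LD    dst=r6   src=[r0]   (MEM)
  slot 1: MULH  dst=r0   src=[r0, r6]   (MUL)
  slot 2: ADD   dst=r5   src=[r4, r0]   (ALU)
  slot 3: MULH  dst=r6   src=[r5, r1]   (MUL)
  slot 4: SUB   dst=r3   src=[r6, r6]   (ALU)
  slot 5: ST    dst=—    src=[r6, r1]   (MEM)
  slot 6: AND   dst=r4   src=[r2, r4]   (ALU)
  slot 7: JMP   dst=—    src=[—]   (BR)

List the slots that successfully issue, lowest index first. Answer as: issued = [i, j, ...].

#0 MEM src=r0 dispatched  <A:2 Mu:2 Ld:1 B:1 rd:7 wr:2>
#1 MUL src=r0,r6 dispatched  <A:2 Mu:1 Ld:1 B:1 rd:5 wr:1>
#2 ALU src=r4,r0 dispatched  <A:1 Mu:1 Ld:1 B:1 rd:3 wr:0>
#3 MUL src=r5,r1 held:WR_PORT  <A:1 Mu:1 Ld:1 B:1 rd:3 wr:0>
#4 ALU src=r6,r6 held:WR_PORT  <A:1 Mu:1 Ld:1 B:1 rd:3 wr:0>
#5 MEM src=r6,r1 dispatched  <A:1 Mu:1 Ld:0 B:1 rd:1 wr:0>
#6 ALU src=r2,r4 held:RD_PORT  <A:1 Mu:1 Ld:0 B:1 rd:1 wr:0>
#7 BR src=- dispatched  <A:1 Mu:1 Ld:0 B:0 rd:1 wr:0>

issued = [0, 1, 2, 5, 7]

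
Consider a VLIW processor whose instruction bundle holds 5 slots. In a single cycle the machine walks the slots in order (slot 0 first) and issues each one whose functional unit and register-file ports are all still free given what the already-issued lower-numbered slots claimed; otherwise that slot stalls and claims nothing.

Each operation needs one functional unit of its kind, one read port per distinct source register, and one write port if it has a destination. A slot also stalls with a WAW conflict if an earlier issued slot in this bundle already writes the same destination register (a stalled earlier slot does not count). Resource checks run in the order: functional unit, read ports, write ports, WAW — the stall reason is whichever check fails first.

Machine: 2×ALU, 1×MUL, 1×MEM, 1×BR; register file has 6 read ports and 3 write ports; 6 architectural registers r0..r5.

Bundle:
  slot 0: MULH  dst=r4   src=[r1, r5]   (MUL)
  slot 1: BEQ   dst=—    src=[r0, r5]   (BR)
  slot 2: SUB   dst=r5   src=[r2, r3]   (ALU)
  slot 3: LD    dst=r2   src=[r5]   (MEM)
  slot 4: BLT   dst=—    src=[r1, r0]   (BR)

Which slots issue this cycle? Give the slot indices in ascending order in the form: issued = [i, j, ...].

issued = [0, 1, 2]

[0] MUL needs rd=2 wr=1: ok; after: ALU=2 MUL=0 MEM=1 BR=1, R=4, W=2
[1] BR needs rd=2 wr=0: ok; after: ALU=2 MUL=0 MEM=1 BR=0, R=2, W=2
[2] ALU needs rd=2 wr=1: ok; after: ALU=1 MUL=0 MEM=1 BR=0, R=0, W=1
[3] MEM needs rd=1 wr=1: RD_PORT; after: ALU=1 MUL=0 MEM=1 BR=0, R=0, W=1
[4] BR needs rd=2 wr=0: FU; after: ALU=1 MUL=0 MEM=1 BR=0, R=0, W=1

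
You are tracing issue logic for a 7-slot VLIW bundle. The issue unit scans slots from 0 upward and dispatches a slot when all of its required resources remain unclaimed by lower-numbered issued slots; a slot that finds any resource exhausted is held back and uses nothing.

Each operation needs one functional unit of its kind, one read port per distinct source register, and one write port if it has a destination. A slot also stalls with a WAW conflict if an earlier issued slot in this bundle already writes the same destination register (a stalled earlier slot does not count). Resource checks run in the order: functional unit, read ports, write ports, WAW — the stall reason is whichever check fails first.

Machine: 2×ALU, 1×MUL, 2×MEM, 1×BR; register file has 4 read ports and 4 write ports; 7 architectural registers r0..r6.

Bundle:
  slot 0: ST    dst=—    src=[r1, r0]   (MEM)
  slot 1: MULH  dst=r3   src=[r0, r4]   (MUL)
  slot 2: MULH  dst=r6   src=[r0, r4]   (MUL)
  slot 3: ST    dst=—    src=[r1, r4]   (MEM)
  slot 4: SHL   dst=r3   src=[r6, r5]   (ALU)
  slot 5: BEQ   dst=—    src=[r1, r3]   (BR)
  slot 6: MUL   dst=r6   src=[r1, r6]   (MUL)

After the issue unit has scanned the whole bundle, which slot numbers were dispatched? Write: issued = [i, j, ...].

issued = [0, 1]

slot 0 (MEM): ISSUE — free A2,Mu1,Ld1,B1 rp2 wp4
slot 1 (MUL): ISSUE — free A2,Mu0,Ld1,B1 rp0 wp3
slot 2 (MUL): stall FU — free A2,Mu0,Ld1,B1 rp0 wp3
slot 3 (MEM): stall RD_PORT — free A2,Mu0,Ld1,B1 rp0 wp3
slot 4 (ALU): stall RD_PORT — free A2,Mu0,Ld1,B1 rp0 wp3
slot 5 (BR): stall RD_PORT — free A2,Mu0,Ld1,B1 rp0 wp3
slot 6 (MUL): stall FU — free A2,Mu0,Ld1,B1 rp0 wp3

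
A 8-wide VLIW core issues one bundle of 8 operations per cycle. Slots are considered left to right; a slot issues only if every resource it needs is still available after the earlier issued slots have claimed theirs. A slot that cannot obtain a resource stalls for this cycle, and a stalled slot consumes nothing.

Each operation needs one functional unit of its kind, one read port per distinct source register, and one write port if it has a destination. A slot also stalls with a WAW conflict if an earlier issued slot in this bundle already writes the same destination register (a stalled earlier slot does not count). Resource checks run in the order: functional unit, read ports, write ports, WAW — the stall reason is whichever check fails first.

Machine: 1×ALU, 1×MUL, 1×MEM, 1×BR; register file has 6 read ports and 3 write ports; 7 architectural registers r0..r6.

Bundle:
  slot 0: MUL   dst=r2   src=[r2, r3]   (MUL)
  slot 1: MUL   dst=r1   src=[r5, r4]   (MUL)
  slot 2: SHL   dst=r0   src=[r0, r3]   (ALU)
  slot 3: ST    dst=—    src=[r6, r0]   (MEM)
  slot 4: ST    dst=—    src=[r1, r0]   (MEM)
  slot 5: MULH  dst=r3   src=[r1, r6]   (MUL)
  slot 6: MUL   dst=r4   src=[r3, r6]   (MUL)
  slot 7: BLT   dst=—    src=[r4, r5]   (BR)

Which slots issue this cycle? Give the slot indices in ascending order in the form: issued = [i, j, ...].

[0] MUL needs rd=2 wr=1: ok; after: ALU=1 MUL=0 MEM=1 BR=1, R=4, W=2
[1] MUL needs rd=2 wr=1: FU; after: ALU=1 MUL=0 MEM=1 BR=1, R=4, W=2
[2] ALU needs rd=2 wr=1: ok; after: ALU=0 MUL=0 MEM=1 BR=1, R=2, W=1
[3] MEM needs rd=2 wr=0: ok; after: ALU=0 MUL=0 MEM=0 BR=1, R=0, W=1
[4] MEM needs rd=2 wr=0: FU; after: ALU=0 MUL=0 MEM=0 BR=1, R=0, W=1
[5] MUL needs rd=2 wr=1: FU; after: ALU=0 MUL=0 MEM=0 BR=1, R=0, W=1
[6] MUL needs rd=2 wr=1: FU; after: ALU=0 MUL=0 MEM=0 BR=1, R=0, W=1
[7] BR needs rd=2 wr=0: RD_PORT; after: ALU=0 MUL=0 MEM=0 BR=1, R=0, W=1

issued = [0, 2, 3]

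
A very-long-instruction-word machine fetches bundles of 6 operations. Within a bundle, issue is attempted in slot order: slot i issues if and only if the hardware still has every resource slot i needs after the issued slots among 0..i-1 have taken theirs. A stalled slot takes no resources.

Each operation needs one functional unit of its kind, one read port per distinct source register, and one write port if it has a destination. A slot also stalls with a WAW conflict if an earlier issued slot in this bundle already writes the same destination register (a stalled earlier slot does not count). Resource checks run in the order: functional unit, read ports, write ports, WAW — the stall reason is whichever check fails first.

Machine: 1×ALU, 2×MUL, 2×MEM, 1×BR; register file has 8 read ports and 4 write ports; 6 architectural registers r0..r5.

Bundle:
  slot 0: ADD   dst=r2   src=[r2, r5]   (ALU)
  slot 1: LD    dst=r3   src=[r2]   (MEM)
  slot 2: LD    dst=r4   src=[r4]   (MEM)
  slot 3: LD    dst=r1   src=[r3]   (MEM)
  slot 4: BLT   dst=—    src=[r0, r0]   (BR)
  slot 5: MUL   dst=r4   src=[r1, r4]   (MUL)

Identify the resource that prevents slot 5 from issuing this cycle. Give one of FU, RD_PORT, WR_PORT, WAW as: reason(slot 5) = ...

reason(slot 5) = WAW

[0] ALU needs rd=2 wr=1: ok; after: ALU=0 MUL=2 MEM=2 BR=1, R=6, W=3
[1] MEM needs rd=1 wr=1: ok; after: ALU=0 MUL=2 MEM=1 BR=1, R=5, W=2
[2] MEM needs rd=1 wr=1: ok; after: ALU=0 MUL=2 MEM=0 BR=1, R=4, W=1
[3] MEM needs rd=1 wr=1: FU; after: ALU=0 MUL=2 MEM=0 BR=1, R=4, W=1
[4] BR needs rd=1 wr=0: ok; after: ALU=0 MUL=2 MEM=0 BR=0, R=3, W=1
[5] MUL needs rd=2 wr=1: WAW; after: ALU=0 MUL=2 MEM=0 BR=0, R=3, W=1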